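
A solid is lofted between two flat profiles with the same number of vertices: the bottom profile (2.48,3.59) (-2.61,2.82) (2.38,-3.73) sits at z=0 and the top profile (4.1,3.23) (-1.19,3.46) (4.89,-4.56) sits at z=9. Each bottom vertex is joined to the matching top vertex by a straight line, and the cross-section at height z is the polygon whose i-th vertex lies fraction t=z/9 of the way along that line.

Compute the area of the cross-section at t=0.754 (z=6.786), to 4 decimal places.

Area at t=0.754: 20.1145

Cross-section at t=0.754: each vertex is (1-t)·p0[i] + t·p1[i].
  v1: (1-0.754)·(2.48,3.59) + 0.754·(4.1,3.23) = (3.7015,3.3186)
  v2: (1-0.754)·(-2.61,2.82) + 0.754·(-1.19,3.46) = (-1.5393,3.3026)
  v3: (1-0.754)·(2.38,-3.73) + 0.754·(4.89,-4.56) = (4.2725,-4.3558)
Shoelace sum Σ(x_i·y_{i+1} − x_{i+1}·y_i):
  i=1: 3.7015·3.3026 − -1.5393·3.3186 = +17.3327 (running +17.3327)
  i=2: -1.5393·-4.3558 − 4.2725·3.3026 = -7.4053 (running +9.9274)
  i=3: 4.2725·3.3186 − 3.7015·-4.3558 = +30.3017 (running +40.2290)
Area = |Σ|/2 = |40.2290|/2 = 20.1145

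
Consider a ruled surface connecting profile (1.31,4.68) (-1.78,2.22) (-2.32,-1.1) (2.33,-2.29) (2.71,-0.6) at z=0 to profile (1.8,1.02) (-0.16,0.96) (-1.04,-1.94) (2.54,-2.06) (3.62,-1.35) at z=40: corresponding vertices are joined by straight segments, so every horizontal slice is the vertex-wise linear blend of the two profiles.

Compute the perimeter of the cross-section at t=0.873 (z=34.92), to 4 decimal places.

Cross-section at t=0.873: each vertex is (1-t)·p0[i] + t·p1[i].
  v1: (1-0.873)·(1.31,4.68) + 0.873·(1.8,1.02) = (1.7378,1.4848)
  v2: (1-0.873)·(-1.78,2.22) + 0.873·(-0.16,0.96) = (-0.3657,1.1200)
  v3: (1-0.873)·(-2.32,-1.1) + 0.873·(-1.04,-1.94) = (-1.2026,-1.8333)
  v4: (1-0.873)·(2.33,-2.29) + 0.873·(2.54,-2.06) = (2.5133,-2.0892)
  v5: (1-0.873)·(2.71,-0.6) + 0.873·(3.62,-1.35) = (3.5044,-1.2548)
Perimeter = Σ |v_{i+1} − v_i|:
  edge 1→2: √(-2.1035² + -0.3648²) = 2.1349 (running 2.1349)
  edge 2→3: √(-0.8368² + -2.9533²) = 3.0696 (running 5.2045)
  edge 3→4: √(3.7159² + -0.2559²) = 3.7247 (running 8.9292)
  edge 4→5: √(0.9911² + 0.8345²) = 1.2956 (running 10.2248)
  edge 5→1: √(-1.7667² + 2.7396²) = 3.2598 (running 13.4846)
Perimeter = 13.4846

Perimeter at t=0.873: 13.4846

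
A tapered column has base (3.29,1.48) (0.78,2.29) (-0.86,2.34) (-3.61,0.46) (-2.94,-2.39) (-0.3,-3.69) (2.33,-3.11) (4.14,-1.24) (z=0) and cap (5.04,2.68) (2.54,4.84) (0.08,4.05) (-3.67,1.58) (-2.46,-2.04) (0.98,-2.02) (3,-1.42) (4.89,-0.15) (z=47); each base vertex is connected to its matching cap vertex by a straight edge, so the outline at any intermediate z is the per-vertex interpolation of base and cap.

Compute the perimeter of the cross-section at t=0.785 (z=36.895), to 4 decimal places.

Perimeter at t=0.785: 24.0072

Cross-section at t=0.785: each vertex is (1-t)·p0[i] + t·p1[i].
  v1: (1-0.785)·(3.29,1.48) + 0.785·(5.04,2.68) = (4.6638,2.4220)
  v2: (1-0.785)·(0.78,2.29) + 0.785·(2.54,4.84) = (2.1616,4.2917)
  v3: (1-0.785)·(-0.86,2.34) + 0.785·(0.08,4.05) = (-0.1221,3.6824)
  v4: (1-0.785)·(-3.61,0.46) + 0.785·(-3.67,1.58) = (-3.6571,1.3392)
  v5: (1-0.785)·(-2.94,-2.39) + 0.785·(-2.46,-2.04) = (-2.5632,-2.1153)
  v6: (1-0.785)·(-0.3,-3.69) + 0.785·(0.98,-2.02) = (0.7048,-2.3790)
  v7: (1-0.785)·(2.33,-3.11) + 0.785·(3,-1.42) = (2.8559,-1.7833)
  v8: (1-0.785)·(4.14,-1.24) + 0.785·(4.89,-0.15) = (4.7287,-0.3843)
Perimeter = Σ |v_{i+1} − v_i|:
  edge 1→2: √(-2.5022² + 1.8697²) = 3.1236 (running 3.1236)
  edge 2→3: √(-2.2837² + -0.6094²) = 2.3636 (running 5.4872)
  edge 3→4: √(-3.5350² + -2.3431²) = 4.2411 (running 9.7282)
  edge 4→5: √(1.0939² + -3.4545²) = 3.6235 (running 13.3518)
  edge 5→6: √(3.2680² + -0.2638²) = 3.2786 (running 16.6304)
  edge 6→7: √(2.1511² + 0.5957²) = 2.2321 (running 18.8625)
  edge 7→8: √(1.8728² + 1.3990²) = 2.3376 (running 21.2001)
  edge 8→1: √(-0.0650² + 2.8064²) = 2.8071 (running 24.0072)
Perimeter = 24.0072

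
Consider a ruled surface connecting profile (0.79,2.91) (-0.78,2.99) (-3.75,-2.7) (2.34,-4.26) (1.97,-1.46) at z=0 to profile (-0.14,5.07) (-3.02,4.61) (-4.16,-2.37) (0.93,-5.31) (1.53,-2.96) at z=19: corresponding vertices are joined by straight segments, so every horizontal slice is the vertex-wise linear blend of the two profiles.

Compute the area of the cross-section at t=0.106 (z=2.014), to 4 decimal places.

Cross-section at t=0.106: each vertex is (1-t)·p0[i] + t·p1[i].
  v1: (1-0.106)·(0.79,2.91) + 0.106·(-0.14,5.07) = (0.6914,3.1390)
  v2: (1-0.106)·(-0.78,2.99) + 0.106·(-3.02,4.61) = (-1.0174,3.1617)
  v3: (1-0.106)·(-3.75,-2.7) + 0.106·(-4.16,-2.37) = (-3.7935,-2.6650)
  v4: (1-0.106)·(2.34,-4.26) + 0.106·(0.93,-5.31) = (2.1905,-4.3713)
  v5: (1-0.106)·(1.97,-1.46) + 0.106·(1.53,-2.96) = (1.9234,-1.6190)
Shoelace sum Σ(x_i·y_{i+1} − x_{i+1}·y_i):
  i=1: 0.6914·3.1617 − -1.0174·3.1390 = +5.3798 (running +5.3798)
  i=2: -1.0174·-2.6650 − -3.7935·3.1617 = +14.7054 (running +20.0851)
  i=3: -3.7935·-4.3713 − 2.1905·-2.6650 = +22.4202 (running +42.5053)
  i=4: 2.1905·-1.6190 − 1.9234·-4.3713 = +4.8611 (running +47.3664)
  i=5: 1.9234·3.1390 − 0.6914·-1.6190 = +7.1568 (running +54.5232)
Area = |Σ|/2 = |54.5232|/2 = 27.2616

Area at t=0.106: 27.2616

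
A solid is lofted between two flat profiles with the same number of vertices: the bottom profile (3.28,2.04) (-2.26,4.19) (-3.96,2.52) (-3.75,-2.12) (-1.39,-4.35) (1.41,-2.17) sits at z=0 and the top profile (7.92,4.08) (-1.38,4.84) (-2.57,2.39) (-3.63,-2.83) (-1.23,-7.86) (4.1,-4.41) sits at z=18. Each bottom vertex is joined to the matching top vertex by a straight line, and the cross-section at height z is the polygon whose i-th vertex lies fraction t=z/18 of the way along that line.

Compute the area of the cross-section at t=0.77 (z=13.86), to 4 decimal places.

Cross-section at t=0.77: each vertex is (1-t)·p0[i] + t·p1[i].
  v1: (1-0.77)·(3.28,2.04) + 0.77·(7.92,4.08) = (6.8528,3.6108)
  v2: (1-0.77)·(-2.26,4.19) + 0.77·(-1.38,4.84) = (-1.5824,4.6905)
  v3: (1-0.77)·(-3.96,2.52) + 0.77·(-2.57,2.39) = (-2.8897,2.4199)
  v4: (1-0.77)·(-3.75,-2.12) + 0.77·(-3.63,-2.83) = (-3.6576,-2.6667)
  v5: (1-0.77)·(-1.39,-4.35) + 0.77·(-1.23,-7.86) = (-1.2668,-7.0527)
  v6: (1-0.77)·(1.41,-2.17) + 0.77·(4.1,-4.41) = (3.4813,-3.8948)
Shoelace sum Σ(x_i·y_{i+1} − x_{i+1}·y_i):
  i=1: 6.8528·4.6905 − -1.5824·3.6108 = +37.8568 (running +37.8568)
  i=2: -1.5824·2.4199 − -2.8897·4.6905 = +9.7249 (running +47.5817)
  i=3: -2.8897·-2.6667 − -3.6576·2.4199 = +16.5570 (running +64.1387)
  i=4: -3.6576·-7.0527 − -1.2668·-2.6667 = +22.4178 (running +86.5564)
  i=5: -1.2668·-3.8948 − 3.4813·-7.0527 = +29.4865 (running +116.0429)
  i=6: 3.4813·3.6108 − 6.8528·-3.8948 = +39.2606 (running +155.3035)
Area = |Σ|/2 = |155.3035|/2 = 77.6518

Area at t=0.77: 77.6518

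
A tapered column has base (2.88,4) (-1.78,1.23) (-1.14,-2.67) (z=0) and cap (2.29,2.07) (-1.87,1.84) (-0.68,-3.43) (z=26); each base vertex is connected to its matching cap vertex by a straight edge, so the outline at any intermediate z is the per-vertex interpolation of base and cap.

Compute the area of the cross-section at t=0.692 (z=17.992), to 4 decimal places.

Cross-section at t=0.692: each vertex is (1-t)·p0[i] + t·p1[i].
  v1: (1-0.692)·(2.88,4) + 0.692·(2.29,2.07) = (2.4717,2.6644)
  v2: (1-0.692)·(-1.78,1.23) + 0.692·(-1.87,1.84) = (-1.8423,1.6521)
  v3: (1-0.692)·(-1.14,-2.67) + 0.692·(-0.68,-3.43) = (-0.8217,-3.1959)
Shoelace sum Σ(x_i·y_{i+1} − x_{i+1}·y_i):
  i=1: 2.4717·1.6521 − -1.8423·2.6644 = +8.9922 (running +8.9922)
  i=2: -1.8423·-3.1959 − -0.8217·1.6521 = +7.2453 (running +16.2375)
  i=3: -0.8217·2.6644 − 2.4717·-3.1959 = +5.7101 (running +21.9476)
Area = |Σ|/2 = |21.9476|/2 = 10.9738

Area at t=0.692: 10.9738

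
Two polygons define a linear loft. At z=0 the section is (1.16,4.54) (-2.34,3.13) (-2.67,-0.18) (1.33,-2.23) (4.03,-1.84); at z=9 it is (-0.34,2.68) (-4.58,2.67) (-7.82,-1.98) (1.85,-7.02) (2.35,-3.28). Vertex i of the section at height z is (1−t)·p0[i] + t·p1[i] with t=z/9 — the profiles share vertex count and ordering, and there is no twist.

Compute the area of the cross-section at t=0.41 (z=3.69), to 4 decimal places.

Cross-section at t=0.41: each vertex is (1-t)·p0[i] + t·p1[i].
  v1: (1-0.41)·(1.16,4.54) + 0.41·(-0.34,2.68) = (0.5450,3.7774)
  v2: (1-0.41)·(-2.34,3.13) + 0.41·(-4.58,2.67) = (-3.2584,2.9414)
  v3: (1-0.41)·(-2.67,-0.18) + 0.41·(-7.82,-1.98) = (-4.7815,-0.9180)
  v4: (1-0.41)·(1.33,-2.23) + 0.41·(1.85,-7.02) = (1.5432,-4.1939)
  v5: (1-0.41)·(4.03,-1.84) + 0.41·(2.35,-3.28) = (3.3412,-2.4304)
Shoelace sum Σ(x_i·y_{i+1} − x_{i+1}·y_i):
  i=1: 0.5450·2.9414 − -3.2584·3.7774 = +13.9113 (running +13.9113)
  i=2: -3.2584·-0.9180 − -4.7815·2.9414 = +17.0555 (running +30.9669)
  i=3: -4.7815·-4.1939 − 1.5432·-0.9180 = +21.4698 (running +52.4366)
  i=4: 1.5432·-2.4304 − 3.3412·-4.1939 = +10.2621 (running +62.6987)
  i=5: 3.3412·3.7774 − 0.5450·-2.4304 = +13.9456 (running +76.6443)
Area = |Σ|/2 = |76.6443|/2 = 38.3222

Area at t=0.41: 38.3222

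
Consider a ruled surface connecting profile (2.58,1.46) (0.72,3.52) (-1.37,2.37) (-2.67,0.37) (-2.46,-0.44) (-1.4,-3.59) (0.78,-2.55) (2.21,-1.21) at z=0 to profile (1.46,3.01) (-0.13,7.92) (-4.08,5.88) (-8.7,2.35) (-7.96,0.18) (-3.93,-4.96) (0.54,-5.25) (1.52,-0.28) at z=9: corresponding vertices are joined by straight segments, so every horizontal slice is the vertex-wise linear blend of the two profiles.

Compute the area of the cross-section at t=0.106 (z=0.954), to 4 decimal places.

Cross-section at t=0.106: each vertex is (1-t)·p0[i] + t·p1[i].
  v1: (1-0.106)·(2.58,1.46) + 0.106·(1.46,3.01) = (2.4613,1.6243)
  v2: (1-0.106)·(0.72,3.52) + 0.106·(-0.13,7.92) = (0.6299,3.9864)
  v3: (1-0.106)·(-1.37,2.37) + 0.106·(-4.08,5.88) = (-1.6573,2.7421)
  v4: (1-0.106)·(-2.67,0.37) + 0.106·(-8.7,2.35) = (-3.3092,0.5799)
  v5: (1-0.106)·(-2.46,-0.44) + 0.106·(-7.96,0.18) = (-3.0430,-0.3743)
  v6: (1-0.106)·(-1.4,-3.59) + 0.106·(-3.93,-4.96) = (-1.6682,-3.7352)
  v7: (1-0.106)·(0.78,-2.55) + 0.106·(0.54,-5.25) = (0.7546,-2.8362)
  v8: (1-0.106)·(2.21,-1.21) + 0.106·(1.52,-0.28) = (2.1369,-1.1114)
Shoelace sum Σ(x_i·y_{i+1} − x_{i+1}·y_i):
  i=1: 2.4613·3.9864 − 0.6299·1.6243 = +8.7885 (running +8.7885)
  i=2: 0.6299·2.7421 − -1.6573·3.9864 = +8.3337 (running +17.1222)
  i=3: -1.6573·0.5799 − -3.3092·2.7421 = +8.1130 (running +25.2352)
  i=4: -3.3092·-0.3743 − -3.0430·0.5799 = +3.0031 (running +28.2383)
  i=5: -3.0430·-3.7352 − -1.6682·-0.3743 = +10.7419 (running +38.9802)
  i=6: -1.6682·-2.8362 − 0.7546·-3.7352 = +7.5497 (running +46.5300)
  i=7: 0.7546·-1.1114 − 2.1369·-2.8362 = +5.2219 (running +51.7519)
  i=8: 2.1369·1.6243 − 2.4613·-1.1114 = +6.2064 (running +57.9583)
Area = |Σ|/2 = |57.9583|/2 = 28.9792

Area at t=0.106: 28.9792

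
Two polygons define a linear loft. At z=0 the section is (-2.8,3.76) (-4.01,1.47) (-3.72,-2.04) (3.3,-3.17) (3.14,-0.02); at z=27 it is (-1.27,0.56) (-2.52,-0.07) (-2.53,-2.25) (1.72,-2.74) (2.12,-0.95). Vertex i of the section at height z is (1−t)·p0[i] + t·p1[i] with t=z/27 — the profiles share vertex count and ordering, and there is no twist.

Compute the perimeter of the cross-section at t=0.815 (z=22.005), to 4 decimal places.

Perimeter at t=0.815: 15.1641

Cross-section at t=0.815: each vertex is (1-t)·p0[i] + t·p1[i].
  v1: (1-0.815)·(-2.8,3.76) + 0.815·(-1.27,0.56) = (-1.5531,1.1520)
  v2: (1-0.815)·(-4.01,1.47) + 0.815·(-2.52,-0.07) = (-2.7957,0.2149)
  v3: (1-0.815)·(-3.72,-2.04) + 0.815·(-2.53,-2.25) = (-2.7501,-2.2111)
  v4: (1-0.815)·(3.3,-3.17) + 0.815·(1.72,-2.74) = (2.0123,-2.8196)
  v5: (1-0.815)·(3.14,-0.02) + 0.815·(2.12,-0.95) = (2.3087,-0.7779)
Perimeter = Σ |v_{i+1} − v_i|:
  edge 1→2: √(-1.2426² + -0.9371²) = 1.5563 (running 1.5563)
  edge 2→3: √(0.0455² + -2.4261²) = 2.4265 (running 3.9828)
  edge 3→4: √(4.7624² + -0.6084²) = 4.8012 (running 8.7840)
  edge 4→5: √(0.2964² + 2.0416²) = 2.0630 (running 10.8470)
  edge 5→1: √(-3.8618² + 1.9300²) = 4.3172 (running 15.1641)
Perimeter = 15.1641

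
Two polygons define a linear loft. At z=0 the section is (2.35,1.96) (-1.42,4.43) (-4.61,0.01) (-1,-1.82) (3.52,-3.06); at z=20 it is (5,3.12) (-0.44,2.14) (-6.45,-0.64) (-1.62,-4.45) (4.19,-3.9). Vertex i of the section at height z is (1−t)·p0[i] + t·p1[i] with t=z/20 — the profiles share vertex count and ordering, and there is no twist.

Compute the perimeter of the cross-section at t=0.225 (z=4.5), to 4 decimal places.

Perimeter at t=0.225: 24.9518

Cross-section at t=0.225: each vertex is (1-t)·p0[i] + t·p1[i].
  v1: (1-0.225)·(2.35,1.96) + 0.225·(5,3.12) = (2.9463,2.2210)
  v2: (1-0.225)·(-1.42,4.43) + 0.225·(-0.44,2.14) = (-1.1995,3.9147)
  v3: (1-0.225)·(-4.61,0.01) + 0.225·(-6.45,-0.64) = (-5.0240,-0.1363)
  v4: (1-0.225)·(-1,-1.82) + 0.225·(-1.62,-4.45) = (-1.1395,-2.4118)
  v5: (1-0.225)·(3.52,-3.06) + 0.225·(4.19,-3.9) = (3.6708,-3.2490)
Perimeter = Σ |v_{i+1} − v_i|:
  edge 1→2: √(-4.1457² + 1.6937²) = 4.4784 (running 4.4784)
  edge 2→3: √(-3.8245² + -4.0510²) = 5.5711 (running 10.0495)
  edge 3→4: √(3.8845² + -2.2755²) = 4.5019 (running 14.5514)
  edge 4→5: √(4.8102² + -0.8373²) = 4.8826 (running 19.4340)
  edge 5→1: √(-0.7245² + 5.4700²) = 5.5178 (running 24.9518)
Perimeter = 24.9518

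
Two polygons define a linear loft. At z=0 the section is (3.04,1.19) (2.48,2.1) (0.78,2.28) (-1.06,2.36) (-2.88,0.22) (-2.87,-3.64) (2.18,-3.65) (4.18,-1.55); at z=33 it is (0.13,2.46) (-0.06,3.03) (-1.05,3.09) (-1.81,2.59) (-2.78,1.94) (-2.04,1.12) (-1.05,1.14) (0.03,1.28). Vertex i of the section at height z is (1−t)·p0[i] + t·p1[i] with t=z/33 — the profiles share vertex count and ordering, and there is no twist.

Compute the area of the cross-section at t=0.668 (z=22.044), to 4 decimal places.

Cross-section at t=0.668: each vertex is (1-t)·p0[i] + t·p1[i].
  v1: (1-0.668)·(3.04,1.19) + 0.668·(0.13,2.46) = (1.0961,2.0384)
  v2: (1-0.668)·(2.48,2.1) + 0.668·(-0.06,3.03) = (0.7833,2.7212)
  v3: (1-0.668)·(0.78,2.28) + 0.668·(-1.05,3.09) = (-0.4424,2.8211)
  v4: (1-0.668)·(-1.06,2.36) + 0.668·(-1.81,2.59) = (-1.5610,2.5136)
  v5: (1-0.668)·(-2.88,0.22) + 0.668·(-2.78,1.94) = (-2.8132,1.3690)
  v6: (1-0.668)·(-2.87,-3.64) + 0.668·(-2.04,1.12) = (-2.3156,-0.4603)
  v7: (1-0.668)·(2.18,-3.65) + 0.668·(-1.05,1.14) = (0.0224,-0.4503)
  v8: (1-0.668)·(4.18,-1.55) + 0.668·(0.03,1.28) = (1.4078,0.3404)
Shoelace sum Σ(x_i·y_{i+1} − x_{i+1}·y_i):
  i=1: 1.0961·2.7212 − 0.7833·2.0384 = +1.3862 (running +1.3862)
  i=2: 0.7833·2.8211 − -0.4424·2.7212 = +3.4137 (running +4.7999)
  i=3: -0.4424·2.5136 − -1.5610·2.8211 = +3.2916 (running +8.0915)
  i=4: -1.5610·1.3690 − -2.8132·2.5136 = +4.9344 (running +13.0259)
  i=5: -2.8132·-0.4603 − -2.3156·1.3690 = +4.4649 (running +17.4908)
  i=6: -2.3156·-0.4503 − 0.0224·-0.4603 = +1.0529 (running +18.5437)
  i=7: 0.0224·0.3404 − 1.4078·-0.4503 = +0.6415 (running +19.1852)
  i=8: 1.4078·2.0384 − 1.0961·0.3404 = +2.4964 (running +21.6817)
Area = |Σ|/2 = |21.6817|/2 = 10.8408

Area at t=0.668: 10.8408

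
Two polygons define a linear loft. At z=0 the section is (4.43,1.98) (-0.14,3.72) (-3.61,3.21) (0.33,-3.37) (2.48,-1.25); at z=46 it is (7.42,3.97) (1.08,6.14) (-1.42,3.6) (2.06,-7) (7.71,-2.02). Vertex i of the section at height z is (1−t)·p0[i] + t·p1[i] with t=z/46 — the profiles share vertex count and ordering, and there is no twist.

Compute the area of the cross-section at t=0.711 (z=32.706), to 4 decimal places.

Cross-section at t=0.711: each vertex is (1-t)·p0[i] + t·p1[i].
  v1: (1-0.711)·(4.43,1.98) + 0.711·(7.42,3.97) = (6.5559,3.3949)
  v2: (1-0.711)·(-0.14,3.72) + 0.711·(1.08,6.14) = (0.7274,5.4406)
  v3: (1-0.711)·(-3.61,3.21) + 0.711·(-1.42,3.6) = (-2.0529,3.4873)
  v4: (1-0.711)·(0.33,-3.37) + 0.711·(2.06,-7) = (1.5600,-5.9509)
  v5: (1-0.711)·(2.48,-1.25) + 0.711·(7.71,-2.02) = (6.1985,-1.7975)
Shoelace sum Σ(x_i·y_{i+1} − x_{i+1}·y_i):
  i=1: 6.5559·5.4406 − 0.7274·3.3949 = +33.1986 (running +33.1986)
  i=2: 0.7274·3.4873 − -2.0529·5.4406 = +13.7058 (running +46.9044)
  i=3: -2.0529·-5.9509 − 1.5600·3.4873 = +6.7764 (running +53.6809)
  i=4: 1.5600·-1.7975 − 6.1985·-5.9509 = +34.0829 (running +87.7638)
  i=5: 6.1985·3.3949 − 6.5559·-1.7975 = +32.8273 (running +120.5911)
Area = |Σ|/2 = |120.5911|/2 = 60.2956

Area at t=0.711: 60.2956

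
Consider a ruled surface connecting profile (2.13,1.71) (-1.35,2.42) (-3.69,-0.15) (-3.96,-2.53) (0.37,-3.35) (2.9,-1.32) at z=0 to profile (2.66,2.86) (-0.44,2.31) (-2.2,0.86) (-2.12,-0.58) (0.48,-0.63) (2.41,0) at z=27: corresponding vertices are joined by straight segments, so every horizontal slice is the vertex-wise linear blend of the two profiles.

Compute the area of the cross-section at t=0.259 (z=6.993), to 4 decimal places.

Cross-section at t=0.259: each vertex is (1-t)·p0[i] + t·p1[i].
  v1: (1-0.259)·(2.13,1.71) + 0.259·(2.66,2.86) = (2.2673,2.0078)
  v2: (1-0.259)·(-1.35,2.42) + 0.259·(-0.44,2.31) = (-1.1143,2.3915)
  v3: (1-0.259)·(-3.69,-0.15) + 0.259·(-2.2,0.86) = (-3.3041,0.1116)
  v4: (1-0.259)·(-3.96,-2.53) + 0.259·(-2.12,-0.58) = (-3.4834,-2.0249)
  v5: (1-0.259)·(0.37,-3.35) + 0.259·(0.48,-0.63) = (0.3985,-2.6455)
  v6: (1-0.259)·(2.9,-1.32) + 0.259·(2.41,0) = (2.7731,-0.9781)
Shoelace sum Σ(x_i·y_{i+1} − x_{i+1}·y_i):
  i=1: 2.2673·2.3915 − -1.1143·2.0078 = +7.6596 (running +7.6596)
  i=2: -1.1143·0.1116 − -3.3041·2.3915 = +7.7774 (running +15.4370)
  i=3: -3.3041·-2.0249 − -3.4834·0.1116 = +7.0793 (running +22.5163)
  i=4: -3.4834·-2.6455 − 0.3985·-2.0249 = +10.0224 (running +32.5388)
  i=5: 0.3985·-0.9781 − 2.7731·-2.6455 = +6.9465 (running +39.4852)
  i=6: 2.7731·2.0078 − 2.2673·-0.9781 = +7.7856 (running +47.2709)
Area = |Σ|/2 = |47.2709|/2 = 23.6354

Area at t=0.259: 23.6354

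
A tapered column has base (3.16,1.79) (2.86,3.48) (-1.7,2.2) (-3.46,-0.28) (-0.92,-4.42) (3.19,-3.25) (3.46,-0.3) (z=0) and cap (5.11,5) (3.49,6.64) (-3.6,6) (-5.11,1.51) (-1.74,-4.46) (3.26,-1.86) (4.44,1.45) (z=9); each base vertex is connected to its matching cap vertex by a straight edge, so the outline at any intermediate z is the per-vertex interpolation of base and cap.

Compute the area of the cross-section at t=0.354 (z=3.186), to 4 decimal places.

Area at t=0.354: 50.7062

Cross-section at t=0.354: each vertex is (1-t)·p0[i] + t·p1[i].
  v1: (1-0.354)·(3.16,1.79) + 0.354·(5.11,5) = (3.8503,2.9263)
  v2: (1-0.354)·(2.86,3.48) + 0.354·(3.49,6.64) = (3.0830,4.5986)
  v3: (1-0.354)·(-1.7,2.2) + 0.354·(-3.6,6) = (-2.3726,3.5452)
  v4: (1-0.354)·(-3.46,-0.28) + 0.354·(-5.11,1.51) = (-4.0441,0.3537)
  v5: (1-0.354)·(-0.92,-4.42) + 0.354·(-1.74,-4.46) = (-1.2103,-4.4342)
  v6: (1-0.354)·(3.19,-3.25) + 0.354·(3.26,-1.86) = (3.2148,-2.7579)
  v7: (1-0.354)·(3.46,-0.3) + 0.354·(4.44,1.45) = (3.8069,0.3195)
Shoelace sum Σ(x_i·y_{i+1} − x_{i+1}·y_i):
  i=1: 3.8503·4.5986 − 3.0830·2.9263 = +8.6842 (running +8.6842)
  i=2: 3.0830·3.5452 − -2.3726·4.5986 = +21.8407 (running +30.5248)
  i=3: -2.3726·0.3537 − -4.0441·3.5452 = +13.4980 (running +44.0229)
  i=4: -4.0441·-4.4342 − -1.2103·0.3537 = +18.3602 (running +62.3831)
  i=5: -1.2103·-2.7579 − 3.2148·-4.4342 = +17.5927 (running +79.9758)
  i=6: 3.2148·0.3195 − 3.8069·-2.7579 = +11.5264 (running +91.5022)
  i=7: 3.8069·2.9263 − 3.8503·0.3195 = +9.9102 (running +101.4124)
Area = |Σ|/2 = |101.4124|/2 = 50.7062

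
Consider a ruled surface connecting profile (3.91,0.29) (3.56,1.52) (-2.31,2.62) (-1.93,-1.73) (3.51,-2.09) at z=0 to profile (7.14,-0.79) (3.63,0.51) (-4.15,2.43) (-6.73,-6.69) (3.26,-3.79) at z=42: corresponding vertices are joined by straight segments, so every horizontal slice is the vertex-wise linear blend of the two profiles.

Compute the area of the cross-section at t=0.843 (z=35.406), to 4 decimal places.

Area at t=0.843: 58.7841

Cross-section at t=0.843: each vertex is (1-t)·p0[i] + t·p1[i].
  v1: (1-0.843)·(3.91,0.29) + 0.843·(7.14,-0.79) = (6.6329,-0.6204)
  v2: (1-0.843)·(3.56,1.52) + 0.843·(3.63,0.51) = (3.6190,0.6686)
  v3: (1-0.843)·(-2.31,2.62) + 0.843·(-4.15,2.43) = (-3.8611,2.4598)
  v4: (1-0.843)·(-1.93,-1.73) + 0.843·(-6.73,-6.69) = (-5.9764,-5.9113)
  v5: (1-0.843)·(3.51,-2.09) + 0.843·(3.26,-3.79) = (3.2992,-3.5231)
Shoelace sum Σ(x_i·y_{i+1} − x_{i+1}·y_i):
  i=1: 6.6329·0.6686 − 3.6190·-0.6204 = +6.6799 (running +6.6799)
  i=2: 3.6190·2.4598 − -3.8611·0.6686 = +11.4836 (running +18.1635)
  i=3: -3.8611·-5.9113 − -5.9764·2.4598 = +37.5251 (running +55.6886)
  i=4: -5.9764·-3.5231 − 3.2992·-5.9113 = +40.5582 (running +96.2468)
  i=5: 3.2992·-0.6204 − 6.6329·-3.5231 = +21.3213 (running +117.5682)
Area = |Σ|/2 = |117.5682|/2 = 58.7841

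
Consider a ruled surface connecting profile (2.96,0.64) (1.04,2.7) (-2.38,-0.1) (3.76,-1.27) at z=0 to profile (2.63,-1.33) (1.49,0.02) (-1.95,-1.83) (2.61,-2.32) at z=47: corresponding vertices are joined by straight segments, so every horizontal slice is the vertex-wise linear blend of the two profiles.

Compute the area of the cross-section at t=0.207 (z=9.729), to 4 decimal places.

Area at t=0.207: 10.2378

Cross-section at t=0.207: each vertex is (1-t)·p0[i] + t·p1[i].
  v1: (1-0.207)·(2.96,0.64) + 0.207·(2.63,-1.33) = (2.8917,0.2322)
  v2: (1-0.207)·(1.04,2.7) + 0.207·(1.49,0.02) = (1.1332,2.1452)
  v3: (1-0.207)·(-2.38,-0.1) + 0.207·(-1.95,-1.83) = (-2.2910,-0.4581)
  v4: (1-0.207)·(3.76,-1.27) + 0.207·(2.61,-2.32) = (3.5219,-1.4874)
Shoelace sum Σ(x_i·y_{i+1} − x_{i+1}·y_i):
  i=1: 2.8917·2.1452 − 1.1332·0.2322 = +5.9402 (running +5.9402)
  i=2: 1.1332·-0.4581 − -2.2910·2.1452 = +4.3956 (running +10.3359)
  i=3: -2.2910·-1.4874 − 3.5219·-0.4581 = +5.0209 (running +15.3568)
  i=4: 3.5219·0.2322 − 2.8917·-1.4874 = +5.1188 (running +20.4756)
Area = |Σ|/2 = |20.4756|/2 = 10.2378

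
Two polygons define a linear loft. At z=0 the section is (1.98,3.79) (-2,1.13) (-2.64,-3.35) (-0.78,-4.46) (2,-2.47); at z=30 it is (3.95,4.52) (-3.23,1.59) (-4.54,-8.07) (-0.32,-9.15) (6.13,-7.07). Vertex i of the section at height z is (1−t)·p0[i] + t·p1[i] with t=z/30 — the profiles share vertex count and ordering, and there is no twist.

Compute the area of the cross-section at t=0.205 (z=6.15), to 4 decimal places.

Area at t=0.205: 37.9060

Cross-section at t=0.205: each vertex is (1-t)·p0[i] + t·p1[i].
  v1: (1-0.205)·(1.98,3.79) + 0.205·(3.95,4.52) = (2.3838,3.9397)
  v2: (1-0.205)·(-2,1.13) + 0.205·(-3.23,1.59) = (-2.2521,1.2243)
  v3: (1-0.205)·(-2.64,-3.35) + 0.205·(-4.54,-8.07) = (-3.0295,-4.3176)
  v4: (1-0.205)·(-0.78,-4.46) + 0.205·(-0.32,-9.15) = (-0.6857,-5.4215)
  v5: (1-0.205)·(2,-2.47) + 0.205·(6.13,-7.07) = (2.8466,-3.4130)
Shoelace sum Σ(x_i·y_{i+1} − x_{i+1}·y_i):
  i=1: 2.3838·1.2243 − -2.2521·3.9397 = +11.7912 (running +11.7912)
  i=2: -2.2521·-4.3176 − -3.0295·1.2243 = +13.4329 (running +25.2241)
  i=3: -3.0295·-5.4215 − -0.6857·-4.3176 = +13.4637 (running +38.6878)
  i=4: -0.6857·-3.4130 − 2.8466·-5.4215 = +17.7733 (running +56.4611)
  i=5: 2.8466·3.9397 − 2.3838·-3.4130 = +19.3509 (running +75.8120)
Area = |Σ|/2 = |75.8120|/2 = 37.9060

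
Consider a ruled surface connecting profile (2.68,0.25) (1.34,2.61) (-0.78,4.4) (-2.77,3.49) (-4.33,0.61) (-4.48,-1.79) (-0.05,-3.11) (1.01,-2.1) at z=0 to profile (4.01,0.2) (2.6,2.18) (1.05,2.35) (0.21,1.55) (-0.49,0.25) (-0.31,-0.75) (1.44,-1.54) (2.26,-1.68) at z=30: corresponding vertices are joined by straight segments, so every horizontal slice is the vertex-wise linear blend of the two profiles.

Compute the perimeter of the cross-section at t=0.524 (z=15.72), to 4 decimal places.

Perimeter at t=0.524: 17.1715

Cross-section at t=0.524: each vertex is (1-t)·p0[i] + t·p1[i].
  v1: (1-0.524)·(2.68,0.25) + 0.524·(4.01,0.2) = (3.3769,0.2238)
  v2: (1-0.524)·(1.34,2.61) + 0.524·(2.6,2.18) = (2.0002,2.3847)
  v3: (1-0.524)·(-0.78,4.4) + 0.524·(1.05,2.35) = (0.1789,3.3258)
  v4: (1-0.524)·(-2.77,3.49) + 0.524·(0.21,1.55) = (-1.2085,2.4734)
  v5: (1-0.524)·(-4.33,0.61) + 0.524·(-0.49,0.25) = (-2.3178,0.4214)
  v6: (1-0.524)·(-4.48,-1.79) + 0.524·(-0.31,-0.75) = (-2.2949,-1.2450)
  v7: (1-0.524)·(-0.05,-3.11) + 0.524·(1.44,-1.54) = (0.7308,-2.2873)
  v8: (1-0.524)·(1.01,-2.1) + 0.524·(2.26,-1.68) = (1.6650,-1.8799)
Perimeter = Σ |v_{i+1} − v_i|:
  edge 1→2: √(-1.3767² + 2.1609²) = 2.5622 (running 2.5622)
  edge 2→3: √(-1.8213² + 0.9411²) = 2.0501 (running 4.6123)
  edge 3→4: √(-1.3874² + -0.8524²) = 1.6283 (running 6.2406)
  edge 4→5: √(-1.1094² + -2.0521²) = 2.3327 (running 8.5733)
  edge 5→6: √(0.0229² + -1.6664²) = 1.6666 (running 10.2399)
  edge 6→7: √(3.0257² + -1.0423²) = 3.2002 (running 13.4400)
  edge 7→8: √(0.9342² + 0.4074²) = 1.0192 (running 14.4592)
  edge 8→1: √(1.7119² + 2.1037²) = 2.7123 (running 17.1715)
Perimeter = 17.1715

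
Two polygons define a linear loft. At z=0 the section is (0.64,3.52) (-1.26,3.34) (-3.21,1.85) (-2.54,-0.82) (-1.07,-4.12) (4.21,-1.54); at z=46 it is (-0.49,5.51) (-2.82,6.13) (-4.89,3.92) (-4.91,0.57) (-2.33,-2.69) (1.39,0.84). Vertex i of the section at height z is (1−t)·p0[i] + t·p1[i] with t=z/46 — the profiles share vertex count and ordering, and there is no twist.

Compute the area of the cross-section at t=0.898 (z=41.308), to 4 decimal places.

Area at t=0.898: 35.8444

Cross-section at t=0.898: each vertex is (1-t)·p0[i] + t·p1[i].
  v1: (1-0.898)·(0.64,3.52) + 0.898·(-0.49,5.51) = (-0.3747,5.3070)
  v2: (1-0.898)·(-1.26,3.34) + 0.898·(-2.82,6.13) = (-2.6609,5.8454)
  v3: (1-0.898)·(-3.21,1.85) + 0.898·(-4.89,3.92) = (-4.7186,3.7089)
  v4: (1-0.898)·(-2.54,-0.82) + 0.898·(-4.91,0.57) = (-4.6683,0.4282)
  v5: (1-0.898)·(-1.07,-4.12) + 0.898·(-2.33,-2.69) = (-2.2015,-2.8359)
  v6: (1-0.898)·(4.21,-1.54) + 0.898·(1.39,0.84) = (1.6776,0.5972)
Shoelace sum Σ(x_i·y_{i+1} − x_{i+1}·y_i):
  i=1: -0.3747·5.8454 − -2.6609·5.3070 = +11.9308 (running +11.9308)
  i=2: -2.6609·3.7089 − -4.7186·5.8454 = +17.7136 (running +29.6444)
  i=3: -4.7186·0.4282 − -4.6683·3.7089 = +15.2933 (running +44.9377)
  i=4: -4.6683·-2.8359 − -2.2015·0.4282 = +14.1812 (running +59.1190)
  i=5: -2.2015·0.5972 − 1.6776·-2.8359 = +3.4427 (running +62.5617)
  i=6: 1.6776·5.3070 − -0.3747·0.5972 = +9.1271 (running +71.6888)
Area = |Σ|/2 = |71.6888|/2 = 35.8444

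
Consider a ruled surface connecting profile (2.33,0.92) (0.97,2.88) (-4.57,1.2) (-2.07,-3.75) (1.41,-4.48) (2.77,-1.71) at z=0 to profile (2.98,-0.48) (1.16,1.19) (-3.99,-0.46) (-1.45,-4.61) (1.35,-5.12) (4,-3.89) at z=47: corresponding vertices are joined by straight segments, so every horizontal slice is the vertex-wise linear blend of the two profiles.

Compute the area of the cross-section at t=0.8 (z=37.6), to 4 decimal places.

Cross-section at t=0.8: each vertex is (1-t)·p0[i] + t·p1[i].
  v1: (1-0.8)·(2.33,0.92) + 0.8·(2.98,-0.48) = (2.8500,-0.2000)
  v2: (1-0.8)·(0.97,2.88) + 0.8·(1.16,1.19) = (1.1220,1.5280)
  v3: (1-0.8)·(-4.57,1.2) + 0.8·(-3.99,-0.46) = (-4.1060,-0.1280)
  v4: (1-0.8)·(-2.07,-3.75) + 0.8·(-1.45,-4.61) = (-1.5740,-4.4380)
  v5: (1-0.8)·(1.41,-4.48) + 0.8·(1.35,-5.12) = (1.3620,-4.9920)
  v6: (1-0.8)·(2.77,-1.71) + 0.8·(4,-3.89) = (3.7540,-3.4540)
Shoelace sum Σ(x_i·y_{i+1} − x_{i+1}·y_i):
  i=1: 2.8500·1.5280 − 1.1220·-0.2000 = +4.5792 (running +4.5792)
  i=2: 1.1220·-0.1280 − -4.1060·1.5280 = +6.1304 (running +10.7096)
  i=3: -4.1060·-4.4380 − -1.5740·-0.1280 = +18.0210 (running +28.7305)
  i=4: -1.5740·-4.9920 − 1.3620·-4.4380 = +13.9020 (running +42.6325)
  i=5: 1.3620·-3.4540 − 3.7540·-4.9920 = +14.0356 (running +56.6681)
  i=6: 3.7540·-0.2000 − 2.8500·-3.4540 = +9.0931 (running +65.7612)
Area = |Σ|/2 = |65.7612|/2 = 32.8806

Area at t=0.8: 32.8806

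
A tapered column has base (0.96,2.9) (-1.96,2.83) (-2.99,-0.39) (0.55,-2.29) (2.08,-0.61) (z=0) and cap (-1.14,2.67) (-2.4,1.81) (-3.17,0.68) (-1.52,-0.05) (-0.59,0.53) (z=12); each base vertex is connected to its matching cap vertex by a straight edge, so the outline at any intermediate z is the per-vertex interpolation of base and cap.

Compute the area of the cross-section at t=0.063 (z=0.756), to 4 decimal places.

Area at t=0.063: 16.6981

Cross-section at t=0.063: each vertex is (1-t)·p0[i] + t·p1[i].
  v1: (1-0.063)·(0.96,2.9) + 0.063·(-1.14,2.67) = (0.8277,2.8855)
  v2: (1-0.063)·(-1.96,2.83) + 0.063·(-2.4,1.81) = (-1.9877,2.7657)
  v3: (1-0.063)·(-2.99,-0.39) + 0.063·(-3.17,0.68) = (-3.0013,-0.3226)
  v4: (1-0.063)·(0.55,-2.29) + 0.063·(-1.52,-0.05) = (0.4196,-2.1489)
  v5: (1-0.063)·(2.08,-0.61) + 0.063·(-0.59,0.53) = (1.9118,-0.5382)
Shoelace sum Σ(x_i·y_{i+1} − x_{i+1}·y_i):
  i=1: 0.8277·2.7657 − -1.9877·2.8855 = +8.0248 (running +8.0248)
  i=2: -1.9877·-0.3226 − -3.0013·2.7657 = +8.9421 (running +16.9669)
  i=3: -3.0013·-2.1489 − 0.4196·-0.3226 = +6.5849 (running +23.5518)
  i=4: 0.4196·-0.5382 − 1.9118·-2.1489 = +3.8824 (running +27.4342)
  i=5: 1.9118·2.8855 − 0.8277·-0.5382 = +5.9619 (running +33.3961)
Area = |Σ|/2 = |33.3961|/2 = 16.6981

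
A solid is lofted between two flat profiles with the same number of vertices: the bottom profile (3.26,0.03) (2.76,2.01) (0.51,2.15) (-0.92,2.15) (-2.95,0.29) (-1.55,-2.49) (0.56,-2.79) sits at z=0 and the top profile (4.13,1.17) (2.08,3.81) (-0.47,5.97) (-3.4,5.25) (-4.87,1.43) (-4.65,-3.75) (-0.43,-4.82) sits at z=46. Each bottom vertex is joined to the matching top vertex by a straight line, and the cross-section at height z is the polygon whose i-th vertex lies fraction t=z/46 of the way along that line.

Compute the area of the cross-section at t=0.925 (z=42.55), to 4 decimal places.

Cross-section at t=0.925: each vertex is (1-t)·p0[i] + t·p1[i].
  v1: (1-0.925)·(3.26,0.03) + 0.925·(4.13,1.17) = (4.0648,1.0845)
  v2: (1-0.925)·(2.76,2.01) + 0.925·(2.08,3.81) = (2.1310,3.6750)
  v3: (1-0.925)·(0.51,2.15) + 0.925·(-0.47,5.97) = (-0.3965,5.6835)
  v4: (1-0.925)·(-0.92,2.15) + 0.925·(-3.4,5.25) = (-3.2140,5.0175)
  v5: (1-0.925)·(-2.95,0.29) + 0.925·(-4.87,1.43) = (-4.7260,1.3445)
  v6: (1-0.925)·(-1.55,-2.49) + 0.925·(-4.65,-3.75) = (-4.4175,-3.6555)
  v7: (1-0.925)·(0.56,-2.79) + 0.925·(-0.43,-4.82) = (-0.3558,-4.6678)
Shoelace sum Σ(x_i·y_{i+1} − x_{i+1}·y_i):
  i=1: 4.0648·3.6750 − 2.1310·1.0845 = +12.6269 (running +12.6269)
  i=2: 2.1310·5.6835 − -0.3965·3.6750 = +13.5687 (running +26.1956)
  i=3: -0.3965·5.0175 − -3.2140·5.6835 = +16.2773 (running +42.4729)
  i=4: -3.2140·1.3445 − -4.7260·5.0175 = +19.3915 (running +61.8644)
  i=5: -4.7260·-3.6555 − -4.4175·1.3445 = +23.2152 (running +85.0796)
  i=6: -4.4175·-4.6678 − -0.3558·-3.6555 = +19.3193 (running +104.3989)
  i=7: -0.3558·1.0845 − 4.0648·-4.6678 = +18.5874 (running +122.9864)
Area = |Σ|/2 = |122.9864|/2 = 61.4932

Area at t=0.925: 61.4932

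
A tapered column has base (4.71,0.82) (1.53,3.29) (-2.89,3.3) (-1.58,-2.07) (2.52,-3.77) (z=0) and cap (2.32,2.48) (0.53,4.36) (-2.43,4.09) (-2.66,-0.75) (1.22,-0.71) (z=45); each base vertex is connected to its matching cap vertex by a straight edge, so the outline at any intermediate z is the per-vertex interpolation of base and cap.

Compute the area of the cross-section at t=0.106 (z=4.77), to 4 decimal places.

Area at t=0.106: 33.8103

Cross-section at t=0.106: each vertex is (1-t)·p0[i] + t·p1[i].
  v1: (1-0.106)·(4.71,0.82) + 0.106·(2.32,2.48) = (4.4567,0.9960)
  v2: (1-0.106)·(1.53,3.29) + 0.106·(0.53,4.36) = (1.4240,3.4034)
  v3: (1-0.106)·(-2.89,3.3) + 0.106·(-2.43,4.09) = (-2.8412,3.3837)
  v4: (1-0.106)·(-1.58,-2.07) + 0.106·(-2.66,-0.75) = (-1.6945,-1.9301)
  v5: (1-0.106)·(2.52,-3.77) + 0.106·(1.22,-0.71) = (2.3822,-3.4456)
Shoelace sum Σ(x_i·y_{i+1} − x_{i+1}·y_i):
  i=1: 4.4567·3.4034 − 1.4240·0.9960 = +13.7496 (running +13.7496)
  i=2: 1.4240·3.3837 − -2.8412·3.4034 = +14.4884 (running +28.2380)
  i=3: -2.8412·-1.9301 − -1.6945·3.3837 = +11.2175 (running +39.4555)
  i=4: -1.6945·-3.4456 − 2.3822·-1.9301 = +10.4364 (running +49.8919)
  i=5: 2.3822·0.9960 − 4.4567·-3.4456 = +17.7286 (running +67.6205)
Area = |Σ|/2 = |67.6205|/2 = 33.8103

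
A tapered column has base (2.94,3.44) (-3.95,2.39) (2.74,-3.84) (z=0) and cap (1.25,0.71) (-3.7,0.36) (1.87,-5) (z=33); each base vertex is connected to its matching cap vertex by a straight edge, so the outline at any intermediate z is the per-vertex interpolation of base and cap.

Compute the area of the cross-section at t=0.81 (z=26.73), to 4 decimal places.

Area at t=0.81: 16.0900

Cross-section at t=0.81: each vertex is (1-t)·p0[i] + t·p1[i].
  v1: (1-0.81)·(2.94,3.44) + 0.81·(1.25,0.71) = (1.5711,1.2287)
  v2: (1-0.81)·(-3.95,2.39) + 0.81·(-3.7,0.36) = (-3.7475,0.7457)
  v3: (1-0.81)·(2.74,-3.84) + 0.81·(1.87,-5) = (2.0353,-4.7796)
Shoelace sum Σ(x_i·y_{i+1} − x_{i+1}·y_i):
  i=1: 1.5711·0.7457 − -3.7475·1.2287 = +5.7761 (running +5.7761)
  i=2: -3.7475·-4.7796 − 2.0353·0.7457 = +16.3938 (running +22.1700)
  i=3: 2.0353·1.2287 − 1.5711·-4.7796 = +10.0100 (running +32.1800)
Area = |Σ|/2 = |32.1800|/2 = 16.0900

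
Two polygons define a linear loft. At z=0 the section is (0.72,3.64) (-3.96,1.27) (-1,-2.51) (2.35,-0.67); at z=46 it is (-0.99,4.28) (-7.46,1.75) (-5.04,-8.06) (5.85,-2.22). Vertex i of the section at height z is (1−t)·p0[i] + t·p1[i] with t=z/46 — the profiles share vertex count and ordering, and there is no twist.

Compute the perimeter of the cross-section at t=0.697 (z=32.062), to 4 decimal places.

Perimeter at t=0.697: 32.4455

Cross-section at t=0.697: each vertex is (1-t)·p0[i] + t·p1[i].
  v1: (1-0.697)·(0.72,3.64) + 0.697·(-0.99,4.28) = (-0.4719,4.0861)
  v2: (1-0.697)·(-3.96,1.27) + 0.697·(-7.46,1.75) = (-6.3995,1.6046)
  v3: (1-0.697)·(-1,-2.51) + 0.697·(-5.04,-8.06) = (-3.8159,-6.3784)
  v4: (1-0.697)·(2.35,-0.67) + 0.697·(5.85,-2.22) = (4.7895,-1.7504)
Perimeter = Σ |v_{i+1} − v_i|:
  edge 1→2: √(-5.9276² + -2.4815²) = 6.4261 (running 6.4261)
  edge 2→3: √(2.5836² + -7.9829²) = 8.3906 (running 14.8167)
  edge 3→4: √(8.6054² + 4.6280²) = 9.7709 (running 24.5876)
  edge 4→1: √(-5.2614² + 5.8364²) = 7.8579 (running 32.4455)
Perimeter = 32.4455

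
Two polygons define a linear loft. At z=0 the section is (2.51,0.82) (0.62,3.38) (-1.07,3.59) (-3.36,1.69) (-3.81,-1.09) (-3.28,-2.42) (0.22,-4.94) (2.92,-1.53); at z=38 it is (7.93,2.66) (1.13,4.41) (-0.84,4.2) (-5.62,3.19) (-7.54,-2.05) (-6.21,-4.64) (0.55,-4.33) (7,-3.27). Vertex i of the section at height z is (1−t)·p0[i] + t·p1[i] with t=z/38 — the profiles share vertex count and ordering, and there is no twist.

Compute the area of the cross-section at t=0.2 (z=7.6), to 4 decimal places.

Cross-section at t=0.2: each vertex is (1-t)·p0[i] + t·p1[i].
  v1: (1-0.2)·(2.51,0.82) + 0.2·(7.93,2.66) = (3.5940,1.1880)
  v2: (1-0.2)·(0.62,3.38) + 0.2·(1.13,4.41) = (0.7220,3.5860)
  v3: (1-0.2)·(-1.07,3.59) + 0.2·(-0.84,4.2) = (-1.0240,3.7120)
  v4: (1-0.2)·(-3.36,1.69) + 0.2·(-5.62,3.19) = (-3.8120,1.9900)
  v5: (1-0.2)·(-3.81,-1.09) + 0.2·(-7.54,-2.05) = (-4.5560,-1.2820)
  v6: (1-0.2)·(-3.28,-2.42) + 0.2·(-6.21,-4.64) = (-3.8660,-2.8640)
  v7: (1-0.2)·(0.22,-4.94) + 0.2·(0.55,-4.33) = (0.2860,-4.8180)
  v8: (1-0.2)·(2.92,-1.53) + 0.2·(7,-3.27) = (3.7360,-1.8780)
Shoelace sum Σ(x_i·y_{i+1} − x_{i+1}·y_i):
  i=1: 3.5940·3.5860 − 0.7220·1.1880 = +12.0303 (running +12.0303)
  i=2: 0.7220·3.7120 − -1.0240·3.5860 = +6.3521 (running +18.3825)
  i=3: -1.0240·1.9900 − -3.8120·3.7120 = +12.1124 (running +30.4949)
  i=4: -3.8120·-1.2820 − -4.5560·1.9900 = +13.9534 (running +44.4483)
  i=5: -4.5560·-2.8640 − -3.8660·-1.2820 = +8.0922 (running +52.5405)
  i=6: -3.8660·-4.8180 − 0.2860·-2.8640 = +19.4455 (running +71.9859)
  i=7: 0.2860·-1.8780 − 3.7360·-4.8180 = +17.4629 (running +89.4489)
  i=8: 3.7360·1.1880 − 3.5940·-1.8780 = +11.1879 (running +100.6368)
Area = |Σ|/2 = |100.6368|/2 = 50.3184

Area at t=0.2: 50.3184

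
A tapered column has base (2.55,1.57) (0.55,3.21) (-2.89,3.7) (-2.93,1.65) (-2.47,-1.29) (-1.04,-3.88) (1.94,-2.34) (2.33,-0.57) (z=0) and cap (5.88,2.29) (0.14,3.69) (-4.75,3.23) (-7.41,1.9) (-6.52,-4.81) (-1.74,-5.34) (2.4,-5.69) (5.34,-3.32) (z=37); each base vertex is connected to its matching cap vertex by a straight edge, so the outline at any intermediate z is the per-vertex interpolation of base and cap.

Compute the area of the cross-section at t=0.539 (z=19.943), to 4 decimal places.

Cross-section at t=0.539: each vertex is (1-t)·p0[i] + t·p1[i].
  v1: (1-0.539)·(2.55,1.57) + 0.539·(5.88,2.29) = (4.3449,1.9581)
  v2: (1-0.539)·(0.55,3.21) + 0.539·(0.14,3.69) = (0.3290,3.4687)
  v3: (1-0.539)·(-2.89,3.7) + 0.539·(-4.75,3.23) = (-3.8925,3.4467)
  v4: (1-0.539)·(-2.93,1.65) + 0.539·(-7.41,1.9) = (-5.3447,1.7847)
  v5: (1-0.539)·(-2.47,-1.29) + 0.539·(-6.52,-4.81) = (-4.6529,-3.1873)
  v6: (1-0.539)·(-1.04,-3.88) + 0.539·(-1.74,-5.34) = (-1.4173,-4.6669)
  v7: (1-0.539)·(1.94,-2.34) + 0.539·(2.4,-5.69) = (2.1879,-4.1456)
  v8: (1-0.539)·(2.33,-0.57) + 0.539·(5.34,-3.32) = (3.9524,-2.0522)
Shoelace sum Σ(x_i·y_{i+1} − x_{i+1}·y_i):
  i=1: 4.3449·3.4687 − 0.3290·1.9581 = +14.4269 (running +14.4269)
  i=2: 0.3290·3.4467 − -3.8925·3.4687 = +14.6361 (running +29.0630)
  i=3: -3.8925·1.7847 − -5.3447·3.4467 = +11.4743 (running +40.5373)
  i=4: -5.3447·-3.1873 − -4.6529·1.7847 = +25.3395 (running +65.8768)
  i=5: -4.6529·-4.6669 − -1.4173·-3.1873 = +17.1977 (running +83.0745)
  i=6: -1.4173·-4.1456 − 2.1879·-4.6669 = +16.0866 (running +99.1611)
  i=7: 2.1879·-2.0522 − 3.9524·-4.1456 = +11.8950 (running +111.0561)
  i=8: 3.9524·1.9581 − 4.3449·-2.0522 = +16.6559 (running +127.7120)
Area = |Σ|/2 = |127.7120|/2 = 63.8560

Area at t=0.539: 63.8560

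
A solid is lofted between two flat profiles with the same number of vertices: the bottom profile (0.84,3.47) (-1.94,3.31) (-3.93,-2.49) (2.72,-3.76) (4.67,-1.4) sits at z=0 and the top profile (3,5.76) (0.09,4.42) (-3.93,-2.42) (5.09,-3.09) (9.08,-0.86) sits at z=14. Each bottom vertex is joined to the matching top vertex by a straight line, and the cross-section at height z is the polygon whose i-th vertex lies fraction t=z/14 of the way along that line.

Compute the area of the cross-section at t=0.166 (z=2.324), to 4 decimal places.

Cross-section at t=0.166: each vertex is (1-t)·p0[i] + t·p1[i].
  v1: (1-0.166)·(0.84,3.47) + 0.166·(3,5.76) = (1.1986,3.8501)
  v2: (1-0.166)·(-1.94,3.31) + 0.166·(0.09,4.42) = (-1.6030,3.4943)
  v3: (1-0.166)·(-3.93,-2.49) + 0.166·(-3.93,-2.42) = (-3.9300,-2.4784)
  v4: (1-0.166)·(2.72,-3.76) + 0.166·(5.09,-3.09) = (3.1134,-3.6488)
  v5: (1-0.166)·(4.67,-1.4) + 0.166·(9.08,-0.86) = (5.4021,-1.3104)
Shoelace sum Σ(x_i·y_{i+1} − x_{i+1}·y_i):
  i=1: 1.1986·3.4943 − -1.6030·3.8501 = +10.3599 (running +10.3599)
  i=2: -1.6030·-2.4784 − -3.9300·3.4943 = +17.7053 (running +28.0653)
  i=3: -3.9300·-3.6488 − 3.1134·-2.4784 = +22.0559 (running +50.1212)
  i=4: 3.1134·-1.3104 − 5.4021·-3.6488 = +15.6312 (running +65.7524)
  i=5: 5.4021·3.8501 − 1.1986·-1.3104 = +22.3692 (running +88.1217)
Area = |Σ|/2 = |88.1217|/2 = 44.0608

Area at t=0.166: 44.0608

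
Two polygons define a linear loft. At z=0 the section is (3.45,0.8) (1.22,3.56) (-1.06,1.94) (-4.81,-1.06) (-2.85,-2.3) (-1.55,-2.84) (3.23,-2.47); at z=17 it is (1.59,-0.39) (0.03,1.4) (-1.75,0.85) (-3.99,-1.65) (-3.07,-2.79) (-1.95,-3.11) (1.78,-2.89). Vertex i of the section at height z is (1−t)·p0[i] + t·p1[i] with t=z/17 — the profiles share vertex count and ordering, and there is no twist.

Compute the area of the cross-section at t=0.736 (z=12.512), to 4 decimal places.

Area at t=0.736: 21.4947

Cross-section at t=0.736: each vertex is (1-t)·p0[i] + t·p1[i].
  v1: (1-0.736)·(3.45,0.8) + 0.736·(1.59,-0.39) = (2.0810,-0.0758)
  v2: (1-0.736)·(1.22,3.56) + 0.736·(0.03,1.4) = (0.3442,1.9702)
  v3: (1-0.736)·(-1.06,1.94) + 0.736·(-1.75,0.85) = (-1.5678,1.1378)
  v4: (1-0.736)·(-4.81,-1.06) + 0.736·(-3.99,-1.65) = (-4.2065,-1.4942)
  v5: (1-0.736)·(-2.85,-2.3) + 0.736·(-3.07,-2.79) = (-3.0119,-2.6606)
  v6: (1-0.736)·(-1.55,-2.84) + 0.736·(-1.95,-3.11) = (-1.8444,-3.0387)
  v7: (1-0.736)·(3.23,-2.47) + 0.736·(1.78,-2.89) = (2.1628,-2.7791)
Shoelace sum Σ(x_i·y_{i+1} − x_{i+1}·y_i):
  i=1: 2.0810·1.9702 − 0.3442·-0.0758 = +4.1262 (running +4.1262)
  i=2: 0.3442·1.1378 − -1.5678·1.9702 = +3.4806 (running +7.6068)
  i=3: -1.5678·-1.4942 − -4.2065·1.1378 = +7.1287 (running +14.7355)
  i=4: -4.2065·-2.6606 − -3.0119·-1.4942 = +6.6914 (running +21.4269)
  i=5: -3.0119·-3.0387 − -1.8444·-2.6606 = +4.2451 (running +25.6720)
  i=6: -1.8444·-2.7791 − 2.1628·-3.0387 = +11.6980 (running +37.3700)
  i=7: 2.1628·-0.0758 − 2.0810·-2.7791 = +5.6194 (running +42.9894)
Area = |Σ|/2 = |42.9894|/2 = 21.4947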